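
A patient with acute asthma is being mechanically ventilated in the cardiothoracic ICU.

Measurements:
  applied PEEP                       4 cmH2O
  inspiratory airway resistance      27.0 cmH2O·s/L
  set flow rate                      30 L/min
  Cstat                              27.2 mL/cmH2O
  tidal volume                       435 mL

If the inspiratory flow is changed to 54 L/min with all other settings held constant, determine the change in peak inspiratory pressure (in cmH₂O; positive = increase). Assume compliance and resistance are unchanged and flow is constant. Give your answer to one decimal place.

Flow: 30 L/min ÷ 60 = 0.5 L/s.
New flow: 54 L/min ÷ 60 = 0.9 L/s.
PIP = Vt/C + R·V̇ + PEEP (constant-flow equation of motion).
Only the resistive term changes: ΔPIP = R × ΔV̇ = 27.0 × (0.9 − 0.5) = 27.0 × 0.4 = 10.8 cmH2O.

10.8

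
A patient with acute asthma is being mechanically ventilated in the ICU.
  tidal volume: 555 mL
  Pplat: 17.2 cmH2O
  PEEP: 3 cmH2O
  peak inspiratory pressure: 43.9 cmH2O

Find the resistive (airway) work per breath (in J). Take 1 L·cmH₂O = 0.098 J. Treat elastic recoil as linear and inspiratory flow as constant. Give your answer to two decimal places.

With constant inspiratory flow the resistive pressure is constant at PIP − Pplat = 43.9 − 17.2 = 26.7 cmH2O, so resistive work = 26.7 × 0.555 = 14.819 L·cmH2O.
× 0.098 J/(L·cmH2O) → 1.452 J.

1.45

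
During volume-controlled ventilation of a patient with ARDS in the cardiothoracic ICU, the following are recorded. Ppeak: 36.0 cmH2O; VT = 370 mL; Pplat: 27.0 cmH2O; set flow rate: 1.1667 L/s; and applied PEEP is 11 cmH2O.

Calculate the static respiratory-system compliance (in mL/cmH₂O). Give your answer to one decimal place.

23.1

Cstat = Vt / (Pplat − PEEP) = 370 / (27.0 − 11) = 370 / 16.0 = 23.125 mL/cmH2O.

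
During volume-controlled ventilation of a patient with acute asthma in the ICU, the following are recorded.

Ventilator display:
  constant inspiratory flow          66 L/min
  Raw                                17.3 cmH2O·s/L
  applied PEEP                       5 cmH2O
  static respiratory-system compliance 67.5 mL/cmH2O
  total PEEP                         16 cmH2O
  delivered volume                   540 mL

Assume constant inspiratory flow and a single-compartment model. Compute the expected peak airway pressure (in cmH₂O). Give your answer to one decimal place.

43.0

Flow: 66 L/min ÷ 60 = 1.1 L/s.
Total PEEP = 16 cmH2O (set 5 + intrinsic 11); this is the baseline alveolar pressure.
Equation of motion (constant flow): PIP = Vt/C + R·V̇ + PEEP.
PIP = 540/67.5 + 17.3×1.1 + 16 = 8.0 + 19.03 + 16 = 43.03 cmH2O.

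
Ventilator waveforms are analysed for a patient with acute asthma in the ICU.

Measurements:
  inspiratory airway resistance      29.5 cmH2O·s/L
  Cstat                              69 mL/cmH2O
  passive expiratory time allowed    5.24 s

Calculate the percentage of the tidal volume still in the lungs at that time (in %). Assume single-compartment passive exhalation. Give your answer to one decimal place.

7.6

τ = R × C = 29.5 × 69 mL/cmH2O = 29.5 × 0.069 L/cmH2O = 2.036 s.
Passive exhalation: V(t)/V₀ = e^(−t/τ) = e^(−5.24/2.036) = 0.07625.
Fraction remaining = 0.07625 → 7.625%.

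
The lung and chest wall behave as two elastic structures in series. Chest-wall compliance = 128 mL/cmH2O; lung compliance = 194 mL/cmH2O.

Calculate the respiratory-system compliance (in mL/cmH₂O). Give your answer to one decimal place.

Lung and chest wall are elastances in series: 1/Crs = 1/CL + 1/Ccw.
1/Crs = 1/194 + 1/128 = 0.01297.
Crs = 77.101 mL/cmH2O.

77.1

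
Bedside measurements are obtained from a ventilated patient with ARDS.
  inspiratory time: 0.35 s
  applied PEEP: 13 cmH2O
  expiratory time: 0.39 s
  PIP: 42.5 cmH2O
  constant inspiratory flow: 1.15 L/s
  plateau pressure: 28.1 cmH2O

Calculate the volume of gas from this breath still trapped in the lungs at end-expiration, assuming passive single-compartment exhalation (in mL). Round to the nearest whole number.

125

Vt = flow × Ti = 1.15 L/s × 0.35 s × 1000 mL/L = 402.5 mL.
R = (PIP − Pplat)/V̇ = (42.5 − 28.1) / 1.15 = 14.4/1.15 = 12.522 cmH2O·s/L.
C = Vt/(Pplat − PEEP) = 402.5 / (28.1 − 13) = 402.5/15.1 = 26.656 mL/cmH2O.
τ = R × C = 12.522 × 0.02666 L/cmH2O = 0.3338 s.
Fraction remaining = e^(−Te/τ) = e^(−0.39/0.3338) = 0.3109.
Trapped volume = 402.5 × 0.3109 = 125.14 mL.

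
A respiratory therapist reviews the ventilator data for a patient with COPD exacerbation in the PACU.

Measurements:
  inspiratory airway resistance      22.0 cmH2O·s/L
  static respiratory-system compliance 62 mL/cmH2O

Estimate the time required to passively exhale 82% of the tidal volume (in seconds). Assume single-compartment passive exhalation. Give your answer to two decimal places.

2.34

τ = R × C = 22.0 × 62 mL/cmH2O = 22.0 × 0.062 L/cmH2O = 1.364 s.
Exhaled fraction f = 1 − e^(−t/τ) → t = −τ·ln(1 − f) = −1.364·ln(0.18) = 2.339 s.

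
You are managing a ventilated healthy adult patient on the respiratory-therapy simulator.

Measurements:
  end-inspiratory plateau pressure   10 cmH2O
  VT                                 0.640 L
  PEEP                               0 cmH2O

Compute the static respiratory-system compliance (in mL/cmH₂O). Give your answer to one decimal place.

Cstat = Vt / (Pplat − PEEP) = 640 / (10 − 0) = 640 / 10.0 = 64.0 mL/cmH2O.

64.0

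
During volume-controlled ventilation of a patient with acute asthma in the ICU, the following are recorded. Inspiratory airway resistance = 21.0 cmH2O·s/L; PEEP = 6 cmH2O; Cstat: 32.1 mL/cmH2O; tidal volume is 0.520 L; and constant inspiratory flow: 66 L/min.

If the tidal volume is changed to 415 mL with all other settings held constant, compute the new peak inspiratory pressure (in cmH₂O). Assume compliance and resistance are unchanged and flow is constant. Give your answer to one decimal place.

42.0

Flow: 66 L/min ÷ 60 = 1.1 L/s.
PIP = Vt/C + R·V̇ + PEEP (constant-flow equation of motion).
Only the elastic term changes: ΔPIP = ΔVt / C = (415 − 520) / 32.1 = -3.271 cmH2O.
Original PIP = 520/32.1 + 21.0×1.1 + 6 = 45.299 cmH2O; new PIP = 45.299 + (-3.271) = 42.028 cmH2O.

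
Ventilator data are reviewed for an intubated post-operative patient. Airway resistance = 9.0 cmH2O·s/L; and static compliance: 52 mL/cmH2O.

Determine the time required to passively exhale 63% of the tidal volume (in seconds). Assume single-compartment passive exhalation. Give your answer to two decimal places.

τ = R × C = 9.0 × 52 mL/cmH2O = 9.0 × 0.052 L/cmH2O = 0.468 s.
Exhaled fraction f = 1 − e^(−t/τ) → t = −τ·ln(1 − f) = −0.468·ln(0.37) = 0.4653 s.

0.47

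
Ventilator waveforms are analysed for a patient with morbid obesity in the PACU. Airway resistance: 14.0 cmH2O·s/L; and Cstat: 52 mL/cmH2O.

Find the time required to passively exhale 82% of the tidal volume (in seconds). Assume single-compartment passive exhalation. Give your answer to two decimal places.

1.25

τ = R × C = 14.0 × 52 mL/cmH2O = 14.0 × 0.052 L/cmH2O = 0.728 s.
Exhaled fraction f = 1 − e^(−t/τ) → t = −τ·ln(1 − f) = −0.728·ln(0.18) = 1.248 s.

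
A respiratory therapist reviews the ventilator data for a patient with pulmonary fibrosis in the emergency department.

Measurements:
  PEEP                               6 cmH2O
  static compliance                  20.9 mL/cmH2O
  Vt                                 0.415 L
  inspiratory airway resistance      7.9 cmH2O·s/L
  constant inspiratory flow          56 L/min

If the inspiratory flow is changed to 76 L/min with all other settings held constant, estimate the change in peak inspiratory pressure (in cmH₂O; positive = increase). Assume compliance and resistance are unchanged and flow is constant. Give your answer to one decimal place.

2.6

Flow: 56 L/min ÷ 60 = 0.9333 L/s.
New flow: 76 L/min ÷ 60 = 1.2667 L/s.
PIP = Vt/C + R·V̇ + PEEP (constant-flow equation of motion).
Only the resistive term changes: ΔPIP = R × ΔV̇ = 7.9 × (1.2667 − 0.9333) = 7.9 × 0.3334 = 2.634 cmH2O.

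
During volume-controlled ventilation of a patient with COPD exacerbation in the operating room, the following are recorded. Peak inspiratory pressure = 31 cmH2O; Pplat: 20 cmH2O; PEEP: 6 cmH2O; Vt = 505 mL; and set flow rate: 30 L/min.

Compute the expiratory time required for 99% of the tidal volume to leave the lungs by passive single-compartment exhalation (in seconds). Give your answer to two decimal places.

3.65

Flow: 30 L/min ÷ 60 = 0.5 L/s.
R = (PIP − Pplat)/V̇ = (31 − 20) / 0.5 = 11.0/0.5 = 22.0 cmH2O·s/L.
C = Vt/(Pplat − PEEP) = 505.0 / (20 − 6) = 505.0/14.0 = 36.071 mL/cmH2O.
τ = R × C = 22.0 × 0.03607 L/cmH2O = 0.7935 s.
t = −τ·ln(1 − 0.99) = −0.7935·ln(0.01) = 3.654 s.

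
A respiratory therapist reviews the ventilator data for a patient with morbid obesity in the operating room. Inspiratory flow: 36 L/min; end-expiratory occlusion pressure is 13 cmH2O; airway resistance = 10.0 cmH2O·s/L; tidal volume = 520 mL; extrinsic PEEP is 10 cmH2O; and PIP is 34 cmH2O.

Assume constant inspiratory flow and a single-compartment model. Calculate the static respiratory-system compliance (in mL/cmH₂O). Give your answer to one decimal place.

Flow: 36 L/min ÷ 60 = 0.6 L/s.
Total PEEP = 13 cmH2O (set 10 + intrinsic 3); this is the baseline alveolar pressure.
Equation of motion (constant flow): PIP = Vt/C + R·V̇ + PEEP.
Vt/C = PIP − R·V̇ − PEEP = 34 − 10.0×0.6 − 13 = 34 − 6.0 − 13 = 15.0 cmH2O.
C = Vt / 15.0 = 520 / 15.0 = 34.667 mL/cmH2O.

34.7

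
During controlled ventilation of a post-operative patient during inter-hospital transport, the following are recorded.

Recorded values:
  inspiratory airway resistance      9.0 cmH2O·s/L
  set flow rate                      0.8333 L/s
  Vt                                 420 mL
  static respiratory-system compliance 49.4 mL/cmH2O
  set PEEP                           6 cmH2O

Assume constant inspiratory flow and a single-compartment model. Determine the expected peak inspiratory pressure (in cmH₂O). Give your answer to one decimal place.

Equation of motion (constant flow): PIP = Vt/C + R·V̇ + PEEP.
PIP = 420/49.4 + 9.0×0.8333 + 6 = 8.502 + 7.5 + 6 = 22.002 cmH2O.

22.0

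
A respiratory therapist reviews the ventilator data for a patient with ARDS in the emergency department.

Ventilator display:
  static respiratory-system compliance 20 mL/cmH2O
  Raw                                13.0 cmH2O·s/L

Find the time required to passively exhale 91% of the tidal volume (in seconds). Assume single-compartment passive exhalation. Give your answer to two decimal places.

0.63

τ = R × C = 13.0 × 20 mL/cmH2O = 13.0 × 0.020 L/cmH2O = 0.26 s.
Exhaled fraction f = 1 − e^(−t/τ) → t = −τ·ln(1 − f) = −0.26·ln(0.09) = 0.6261 s.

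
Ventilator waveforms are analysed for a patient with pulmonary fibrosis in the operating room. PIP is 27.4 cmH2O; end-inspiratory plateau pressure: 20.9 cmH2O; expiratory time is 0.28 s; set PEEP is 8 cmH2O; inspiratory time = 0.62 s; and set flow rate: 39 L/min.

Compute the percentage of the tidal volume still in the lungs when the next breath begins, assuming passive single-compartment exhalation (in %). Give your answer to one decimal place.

40.8

Flow: 39 L/min ÷ 60 = 0.65 L/s.
Vt = flow × Ti = 0.65 L/s × 0.62 s × 1000 mL/L = 403.0 mL.
R = (PIP − Pplat)/V̇ = (27.4 − 20.9) / 0.65 = 6.5/0.65 = 10.0 cmH2O·s/L.
C = Vt/(Pplat − PEEP) = 403.0 / (20.9 − 8) = 403.0/12.9 = 31.24 mL/cmH2O.
τ = R × C = 10.0 × 0.03124 L/cmH2O = 0.3124 s.
Fraction remaining at end-expiration = e^(−Te/τ) = e^(−0.28/0.3124) = 0.4081 → 40.81%.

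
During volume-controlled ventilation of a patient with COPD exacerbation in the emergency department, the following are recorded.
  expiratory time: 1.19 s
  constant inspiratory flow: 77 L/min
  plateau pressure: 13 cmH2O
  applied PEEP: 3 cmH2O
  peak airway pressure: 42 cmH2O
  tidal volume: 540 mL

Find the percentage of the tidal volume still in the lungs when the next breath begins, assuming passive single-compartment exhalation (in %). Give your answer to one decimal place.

37.7

Flow: 77 L/min ÷ 60 = 1.2833 L/s.
R = (PIP − Pplat)/V̇ = (42 − 13) / 1.2833 = 29.0/1.2833 = 22.598 cmH2O·s/L.
C = Vt/(Pplat − PEEP) = 540.0 / (13 − 3) = 540.0/10.0 = 54.0 mL/cmH2O.
τ = R × C = 22.598 × 0.054 L/cmH2O = 1.22 s.
Fraction remaining at end-expiration = e^(−Te/τ) = e^(−1.19/1.22) = 0.377 → 37.7%.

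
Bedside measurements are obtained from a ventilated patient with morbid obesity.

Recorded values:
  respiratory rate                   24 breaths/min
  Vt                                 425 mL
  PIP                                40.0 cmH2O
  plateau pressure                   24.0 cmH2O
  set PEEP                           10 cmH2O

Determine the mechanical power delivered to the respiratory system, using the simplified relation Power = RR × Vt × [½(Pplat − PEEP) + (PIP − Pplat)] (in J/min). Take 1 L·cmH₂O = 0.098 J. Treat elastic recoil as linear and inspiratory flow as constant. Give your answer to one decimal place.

23.0

Per-breath work = Vt × [½(Pplat−PEEP) + (PIP−Pplat)] = 0.425 × [0.5×14.0 + 16.0] = 0.425 × 23.0 = 9.775 L·cmH2O.
Power = 24 × 9.775 = 234.6 L·cmH2O/min.
× 0.098 J/(L·cmH2O) → 22.991 J/min.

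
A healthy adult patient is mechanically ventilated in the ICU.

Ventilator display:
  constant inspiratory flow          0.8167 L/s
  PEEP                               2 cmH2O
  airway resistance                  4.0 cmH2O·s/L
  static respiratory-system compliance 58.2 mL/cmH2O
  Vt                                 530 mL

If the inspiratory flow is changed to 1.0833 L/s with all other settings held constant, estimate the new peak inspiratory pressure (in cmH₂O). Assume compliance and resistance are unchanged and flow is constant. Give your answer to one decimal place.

PIP = Vt/C + R·V̇ + PEEP (constant-flow equation of motion).
Only the resistive term changes: ΔPIP = R × ΔV̇ = 4.0 × (1.0833 − 0.8167) = 4.0 × 0.2666 = 1.066 cmH2O.
Original PIP = 530/58.2 + 4.0×0.8167 + 2 = 14.373 cmH2O; new PIP = 14.373 + (1.066) = 15.439 cmH2O.

15.4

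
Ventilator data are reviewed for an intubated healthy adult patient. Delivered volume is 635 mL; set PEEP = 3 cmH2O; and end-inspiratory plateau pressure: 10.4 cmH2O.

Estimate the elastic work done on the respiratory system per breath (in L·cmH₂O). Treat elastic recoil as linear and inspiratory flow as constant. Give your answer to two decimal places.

2.35

Elastic work ≈ ½ × (Pplat − PEEP) × Vt = 0.5 × (10.4 − 3) × 0.635 L = 0.5 × 7.4 × 0.635 = 2.35 L·cmH2O.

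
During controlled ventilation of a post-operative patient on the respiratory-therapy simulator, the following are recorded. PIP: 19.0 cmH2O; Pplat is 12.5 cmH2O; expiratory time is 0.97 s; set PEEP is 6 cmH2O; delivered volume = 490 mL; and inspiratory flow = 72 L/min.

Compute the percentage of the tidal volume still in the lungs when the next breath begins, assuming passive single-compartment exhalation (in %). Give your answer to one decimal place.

Flow: 72 L/min ÷ 60 = 1.2 L/s.
R = (PIP − Pplat)/V̇ = (19.0 − 12.5) / 1.2 = 6.5/1.2 = 5.417 cmH2O·s/L.
C = Vt/(Pplat − PEEP) = 490.0 / (12.5 − 6) = 490.0/6.5 = 75.385 mL/cmH2O.
τ = R × C = 5.417 × 0.07539 L/cmH2O = 0.4084 s.
Fraction remaining at end-expiration = e^(−Te/τ) = e^(−0.97/0.4084) = 0.093 → 9.3%.

9.3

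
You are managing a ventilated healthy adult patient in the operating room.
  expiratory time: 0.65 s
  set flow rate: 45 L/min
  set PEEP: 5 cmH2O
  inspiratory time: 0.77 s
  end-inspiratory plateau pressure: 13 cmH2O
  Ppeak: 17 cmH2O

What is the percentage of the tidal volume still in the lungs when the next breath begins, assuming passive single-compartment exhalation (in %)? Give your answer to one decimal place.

18.5

Flow: 45 L/min ÷ 60 = 0.75 L/s.
Vt = flow × Ti = 0.75 L/s × 0.77 s × 1000 mL/L = 577.5 mL.
R = (PIP − Pplat)/V̇ = (17 − 13) / 0.75 = 4.0/0.75 = 5.333 cmH2O·s/L.
C = Vt/(Pplat − PEEP) = 577.5 / (13 − 5) = 577.5/8.0 = 72.188 mL/cmH2O.
τ = R × C = 5.333 × 0.07219 L/cmH2O = 0.385 s.
Fraction remaining at end-expiration = e^(−Te/τ) = e^(−0.65/0.385) = 0.1848 → 18.48%.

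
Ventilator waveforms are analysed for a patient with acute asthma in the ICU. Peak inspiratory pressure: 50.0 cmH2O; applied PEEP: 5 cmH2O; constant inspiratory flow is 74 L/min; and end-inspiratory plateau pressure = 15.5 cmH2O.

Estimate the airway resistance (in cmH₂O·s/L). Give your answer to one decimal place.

28.0

Flow: 74 L/min ÷ 60 = 1.2333 L/s.
Raw = (PIP − Pplat) / flow = (50.0 − 15.5) / 1.2333 = 34.5 / 1.2333 = 27.974 cmH2O·s/L.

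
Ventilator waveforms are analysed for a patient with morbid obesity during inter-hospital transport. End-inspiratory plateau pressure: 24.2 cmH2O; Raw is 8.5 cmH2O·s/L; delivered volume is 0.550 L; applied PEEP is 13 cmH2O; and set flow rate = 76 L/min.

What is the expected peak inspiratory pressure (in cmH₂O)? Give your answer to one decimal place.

35.0

Flow: 76 L/min ÷ 60 = 1.2667 L/s.
PIP = Pplat + Raw × flow = 24.2 + 8.5 × 1.2667 = 24.2 + 10.767 = 34.967 cmH2O.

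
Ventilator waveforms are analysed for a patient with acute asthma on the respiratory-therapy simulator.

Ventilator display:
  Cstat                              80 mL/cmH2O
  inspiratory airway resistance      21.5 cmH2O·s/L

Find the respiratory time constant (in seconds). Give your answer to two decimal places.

1.72

τ = R × C = 21.5 × 80 mL/cmH2O = 21.5 × 0.080 L/cmH2O = 1.72 s.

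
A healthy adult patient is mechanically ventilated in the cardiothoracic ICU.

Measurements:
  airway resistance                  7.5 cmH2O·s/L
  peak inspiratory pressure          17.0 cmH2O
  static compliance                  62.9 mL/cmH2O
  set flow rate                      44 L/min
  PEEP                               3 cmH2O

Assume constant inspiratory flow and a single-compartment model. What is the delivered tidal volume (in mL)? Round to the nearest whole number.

535

Flow: 44 L/min ÷ 60 = 0.7333 L/s.
Equation of motion (constant flow): PIP = Vt/C + R·V̇ + PEEP.
Vt/C = PIP − R·V̇ − PEEP = 17.0 − 5.5 − 3 = 8.5 cmH2O.
Vt = C × 8.5 = 62.9 × 8.5 = 534.65 mL.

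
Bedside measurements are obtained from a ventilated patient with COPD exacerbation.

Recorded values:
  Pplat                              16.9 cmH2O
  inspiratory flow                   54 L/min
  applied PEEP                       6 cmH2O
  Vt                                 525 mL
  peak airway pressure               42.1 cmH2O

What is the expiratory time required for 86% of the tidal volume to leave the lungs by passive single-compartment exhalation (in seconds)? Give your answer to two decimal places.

2.65

Flow: 54 L/min ÷ 60 = 0.9 L/s.
R = (PIP − Pplat)/V̇ = (42.1 − 16.9) / 0.9 = 25.2/0.9 = 28.0 cmH2O·s/L.
C = Vt/(Pplat − PEEP) = 525.0 / (16.9 − 6) = 525.0/10.9 = 48.165 mL/cmH2O.
τ = R × C = 28.0 × 0.04817 L/cmH2O = 1.349 s.
t = −τ·ln(1 − 0.86) = −1.349·ln(0.14) = 2.652 s.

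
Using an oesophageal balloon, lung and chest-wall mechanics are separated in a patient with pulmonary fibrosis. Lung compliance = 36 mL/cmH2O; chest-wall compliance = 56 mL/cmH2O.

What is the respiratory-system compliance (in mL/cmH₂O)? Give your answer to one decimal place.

Lung and chest wall are elastances in series: 1/Crs = 1/CL + 1/Ccw.
1/Crs = 1/36 + 1/56 = 0.04563.
Crs = 21.915 mL/cmH2O.

21.9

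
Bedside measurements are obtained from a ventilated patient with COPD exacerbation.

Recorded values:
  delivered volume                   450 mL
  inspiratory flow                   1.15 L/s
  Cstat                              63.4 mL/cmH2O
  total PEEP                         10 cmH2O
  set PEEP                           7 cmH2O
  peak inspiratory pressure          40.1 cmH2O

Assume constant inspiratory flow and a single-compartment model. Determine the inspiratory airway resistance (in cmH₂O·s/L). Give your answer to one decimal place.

20.0

Total PEEP = 10 cmH2O (set 7 + intrinsic 3); this is the baseline alveolar pressure.
Equation of motion (constant flow): PIP = Vt/C + R·V̇ + PEEP.
R·V̇ = PIP − Vt/C − PEEP = 40.1 − 450/63.4 − 10 = 40.1 − 7.098 − 10 = 23.002 cmH2O.
R = 23.002 / 1.15 = 20.002 cmH2O·s/L.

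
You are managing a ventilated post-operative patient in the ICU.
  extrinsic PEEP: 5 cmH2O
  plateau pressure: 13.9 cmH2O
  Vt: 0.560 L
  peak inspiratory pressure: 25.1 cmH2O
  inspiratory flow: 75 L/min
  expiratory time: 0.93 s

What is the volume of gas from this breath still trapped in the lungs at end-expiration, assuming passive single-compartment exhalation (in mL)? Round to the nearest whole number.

Flow: 75 L/min ÷ 60 = 1.25 L/s.
R = (PIP − Pplat)/V̇ = (25.1 − 13.9) / 1.25 = 11.2/1.25 = 8.96 cmH2O·s/L.
C = Vt/(Pplat − PEEP) = 560.0 / (13.9 − 5) = 560.0/8.9 = 62.921 mL/cmH2O.
τ = R × C = 8.96 × 0.06292 L/cmH2O = 0.5638 s.
Fraction remaining = e^(−Te/τ) = e^(−0.93/0.5638) = 0.1921.
Trapped volume = 560.0 × 0.1921 = 107.58 mL.

108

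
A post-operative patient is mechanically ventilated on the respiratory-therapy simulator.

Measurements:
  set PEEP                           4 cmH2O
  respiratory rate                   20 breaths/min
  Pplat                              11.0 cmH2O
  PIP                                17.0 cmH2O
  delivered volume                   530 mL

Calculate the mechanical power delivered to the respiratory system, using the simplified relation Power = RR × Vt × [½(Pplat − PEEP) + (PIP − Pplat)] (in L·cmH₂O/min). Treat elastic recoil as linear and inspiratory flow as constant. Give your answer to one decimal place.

Per-breath work = Vt × [½(Pplat−PEEP) + (PIP−Pplat)] = 0.530 × [0.5×7.0 + 6.0] = 0.530 × 9.5 = 5.035 L·cmH2O.
Power = 20 × 5.035 = 100.7 L·cmH2O/min.

100.7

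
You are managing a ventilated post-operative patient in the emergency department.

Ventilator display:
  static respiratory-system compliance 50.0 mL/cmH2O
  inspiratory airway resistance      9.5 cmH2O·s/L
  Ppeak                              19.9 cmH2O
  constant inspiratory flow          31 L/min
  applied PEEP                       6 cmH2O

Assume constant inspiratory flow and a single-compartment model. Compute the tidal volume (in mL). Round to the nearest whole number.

450

Flow: 31 L/min ÷ 60 = 0.5167 L/s.
Equation of motion (constant flow): PIP = Vt/C + R·V̇ + PEEP.
Vt/C = PIP − R·V̇ − PEEP = 19.9 − 4.909 − 6 = 8.991 cmH2O.
Vt = C × 8.991 = 50.0 × 8.991 = 449.55 mL.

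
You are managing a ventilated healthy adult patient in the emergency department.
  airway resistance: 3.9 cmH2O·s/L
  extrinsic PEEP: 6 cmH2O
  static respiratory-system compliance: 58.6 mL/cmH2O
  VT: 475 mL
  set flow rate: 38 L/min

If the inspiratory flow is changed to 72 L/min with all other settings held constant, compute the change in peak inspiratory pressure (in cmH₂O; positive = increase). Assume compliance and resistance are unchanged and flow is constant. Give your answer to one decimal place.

2.2

Flow: 38 L/min ÷ 60 = 0.6333 L/s.
New flow: 72 L/min ÷ 60 = 1.2 L/s.
PIP = Vt/C + R·V̇ + PEEP (constant-flow equation of motion).
Only the resistive term changes: ΔPIP = R × ΔV̇ = 3.9 × (1.2 − 0.6333) = 3.9 × 0.5667 = 2.21 cmH2O.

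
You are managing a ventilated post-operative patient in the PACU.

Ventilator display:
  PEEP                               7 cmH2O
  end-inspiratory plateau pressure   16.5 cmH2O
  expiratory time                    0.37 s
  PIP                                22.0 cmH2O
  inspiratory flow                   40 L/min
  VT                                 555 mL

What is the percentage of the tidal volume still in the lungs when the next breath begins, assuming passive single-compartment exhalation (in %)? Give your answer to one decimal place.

Flow: 40 L/min ÷ 60 = 0.6667 L/s.
R = (PIP − Pplat)/V̇ = (22.0 − 16.5) / 0.6667 = 5.5/0.6667 = 8.25 cmH2O·s/L.
C = Vt/(Pplat − PEEP) = 555.0 / (16.5 − 7) = 555.0/9.5 = 58.421 mL/cmH2O.
τ = R × C = 8.25 × 0.05842 L/cmH2O = 0.482 s.
Fraction remaining at end-expiration = e^(−Te/τ) = e^(−0.37/0.482) = 0.4641 → 46.41%.

46.4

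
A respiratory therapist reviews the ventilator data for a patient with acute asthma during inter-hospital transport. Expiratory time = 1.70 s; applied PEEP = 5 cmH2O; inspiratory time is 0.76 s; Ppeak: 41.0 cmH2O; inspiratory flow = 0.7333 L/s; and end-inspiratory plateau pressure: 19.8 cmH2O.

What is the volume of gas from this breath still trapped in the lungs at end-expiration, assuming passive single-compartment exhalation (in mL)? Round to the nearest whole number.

Vt = flow × Ti = 0.7333 L/s × 0.76 s × 1000 mL/L = 557.31 mL.
R = (PIP − Pplat)/V̇ = (41.0 − 19.8) / 0.7333 = 21.2/0.7333 = 28.91 cmH2O·s/L.
C = Vt/(Pplat − PEEP) = 557.31 / (19.8 − 5) = 557.31/14.8 = 37.656 mL/cmH2O.
τ = R × C = 28.91 × 0.03766 L/cmH2O = 1.089 s.
Fraction remaining = e^(−Te/τ) = e^(−1.70/1.089) = 0.2099.
Trapped volume = 557.31 × 0.2099 = 116.98 mL.

117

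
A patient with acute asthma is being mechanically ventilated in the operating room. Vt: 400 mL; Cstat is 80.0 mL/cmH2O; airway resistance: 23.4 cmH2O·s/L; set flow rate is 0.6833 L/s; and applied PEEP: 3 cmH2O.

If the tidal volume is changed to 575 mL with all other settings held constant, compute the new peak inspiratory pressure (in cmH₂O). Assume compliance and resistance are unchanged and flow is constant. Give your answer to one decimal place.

PIP = Vt/C + R·V̇ + PEEP (constant-flow equation of motion).
Only the elastic term changes: ΔPIP = ΔVt / C = (575 − 400) / 80.0 = 2.188 cmH2O.
Original PIP = 400/80.0 + 23.4×0.6833 + 3 = 23.989 cmH2O; new PIP = 23.989 + (2.188) = 26.177 cmH2O.

26.2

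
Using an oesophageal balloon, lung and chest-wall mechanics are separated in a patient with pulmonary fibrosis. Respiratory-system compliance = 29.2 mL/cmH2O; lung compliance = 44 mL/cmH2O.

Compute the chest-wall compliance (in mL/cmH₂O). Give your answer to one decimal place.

86.8

1/Ccw = 1/Crs − 1/CL.
1/Ccw = 1/29.2 − 1/44 = 0.01152.
Ccw = 86.806 mL/cmH2O.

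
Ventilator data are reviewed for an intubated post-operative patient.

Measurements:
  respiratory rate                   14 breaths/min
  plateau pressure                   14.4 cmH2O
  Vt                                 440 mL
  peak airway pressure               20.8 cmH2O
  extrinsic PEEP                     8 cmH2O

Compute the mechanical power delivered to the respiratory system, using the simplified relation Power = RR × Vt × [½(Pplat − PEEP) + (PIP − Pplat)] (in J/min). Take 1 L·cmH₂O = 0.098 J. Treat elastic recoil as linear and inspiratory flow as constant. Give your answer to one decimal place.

Per-breath work = Vt × [½(Pplat−PEEP) + (PIP−Pplat)] = 0.440 × [0.5×6.4 + 6.4] = 0.440 × 9.6 = 4.224 L·cmH2O.
Power = 14 × 4.224 = 59.136 L·cmH2O/min.
× 0.098 J/(L·cmH2O) → 5.795 J/min.

5.8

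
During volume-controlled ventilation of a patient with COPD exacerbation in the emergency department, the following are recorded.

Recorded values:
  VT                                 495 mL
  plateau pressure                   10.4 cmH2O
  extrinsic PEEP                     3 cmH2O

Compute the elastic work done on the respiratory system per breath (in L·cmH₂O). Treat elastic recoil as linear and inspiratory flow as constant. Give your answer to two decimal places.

Elastic work ≈ ½ × (Pplat − PEEP) × Vt = 0.5 × (10.4 − 3) × 0.495 L = 0.5 × 7.4 × 0.495 = 1.832 L·cmH2O.

1.83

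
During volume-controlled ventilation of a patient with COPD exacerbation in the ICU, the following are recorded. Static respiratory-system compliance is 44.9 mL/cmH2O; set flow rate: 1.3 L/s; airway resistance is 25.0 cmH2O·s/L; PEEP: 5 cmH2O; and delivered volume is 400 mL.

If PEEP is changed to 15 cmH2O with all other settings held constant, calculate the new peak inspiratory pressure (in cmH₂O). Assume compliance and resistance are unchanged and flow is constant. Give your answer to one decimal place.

56.4

PIP = Vt/C + R·V̇ + PEEP (constant-flow equation of motion).
Only the baseline term changes: ΔPIP = ΔPEEP = 15 − 5 = 10.0 cmH2O.
Original PIP = 400/44.9 + 25.0×1.3 + 5 = 46.409 cmH2O; new PIP = 46.409 + (10.0) = 56.409 cmH2O.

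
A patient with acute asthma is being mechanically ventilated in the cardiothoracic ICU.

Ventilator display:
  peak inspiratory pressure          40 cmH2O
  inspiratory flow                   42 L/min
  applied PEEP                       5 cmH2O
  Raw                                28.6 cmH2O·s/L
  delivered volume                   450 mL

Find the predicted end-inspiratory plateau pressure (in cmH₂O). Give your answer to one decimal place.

Flow: 42 L/min ÷ 60 = 0.7 L/s.
Pplat = PIP − Raw × flow = 40 − 28.6 × 0.7 = 40 − 20.02 = 19.98 cmH2O.

20.0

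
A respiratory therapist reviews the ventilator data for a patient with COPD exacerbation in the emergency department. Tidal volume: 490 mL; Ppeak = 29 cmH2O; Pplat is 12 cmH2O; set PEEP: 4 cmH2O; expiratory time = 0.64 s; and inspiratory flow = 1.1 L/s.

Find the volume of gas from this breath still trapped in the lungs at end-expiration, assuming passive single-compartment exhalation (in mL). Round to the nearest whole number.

249

R = (PIP − Pplat)/V̇ = (29 − 12) / 1.1 = 17.0/1.1 = 15.455 cmH2O·s/L.
C = Vt/(Pplat − PEEP) = 490.0 / (12 − 4) = 490.0/8.0 = 61.25 mL/cmH2O.
τ = R × C = 15.455 × 0.06125 L/cmH2O = 0.9466 s.
Fraction remaining = e^(−Te/τ) = e^(−0.64/0.9466) = 0.5086.
Trapped volume = 490.0 × 0.5086 = 249.21 mL.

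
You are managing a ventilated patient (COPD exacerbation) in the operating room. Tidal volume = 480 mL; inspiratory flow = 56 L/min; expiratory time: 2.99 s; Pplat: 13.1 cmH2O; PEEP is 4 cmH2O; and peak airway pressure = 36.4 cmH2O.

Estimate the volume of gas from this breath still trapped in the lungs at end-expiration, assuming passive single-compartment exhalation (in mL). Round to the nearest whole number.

Flow: 56 L/min ÷ 60 = 0.9333 L/s.
R = (PIP − Pplat)/V̇ = (36.4 − 13.1) / 0.9333 = 23.3/0.9333 = 24.965 cmH2O·s/L.
C = Vt/(Pplat − PEEP) = 480.0 / (13.1 − 4) = 480.0/9.1 = 52.747 mL/cmH2O.
τ = R × C = 24.965 × 0.05275 L/cmH2O = 1.317 s.
Fraction remaining = e^(−Te/τ) = e^(−2.99/1.317) = 0.1033.
Trapped volume = 480.0 × 0.1033 = 49.584 mL.

50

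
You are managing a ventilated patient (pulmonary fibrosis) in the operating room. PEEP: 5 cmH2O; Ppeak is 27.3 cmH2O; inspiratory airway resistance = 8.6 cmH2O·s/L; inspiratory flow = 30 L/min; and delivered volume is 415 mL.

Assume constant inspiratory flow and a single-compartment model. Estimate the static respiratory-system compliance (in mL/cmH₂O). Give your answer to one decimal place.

Flow: 30 L/min ÷ 60 = 0.5 L/s.
Equation of motion (constant flow): PIP = Vt/C + R·V̇ + PEEP.
Vt/C = PIP − R·V̇ − PEEP = 27.3 − 8.6×0.5 − 5 = 27.3 − 4.3 − 5 = 18.0 cmH2O.
C = Vt / 18.0 = 415 / 18.0 = 23.056 mL/cmH2O.

23.1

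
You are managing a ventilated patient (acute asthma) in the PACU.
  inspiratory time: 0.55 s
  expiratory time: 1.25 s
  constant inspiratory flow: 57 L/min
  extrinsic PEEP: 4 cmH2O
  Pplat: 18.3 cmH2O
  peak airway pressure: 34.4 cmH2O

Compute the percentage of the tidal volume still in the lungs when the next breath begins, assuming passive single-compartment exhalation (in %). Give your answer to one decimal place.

13.3

Flow: 57 L/min ÷ 60 = 0.95 L/s.
Vt = flow × Ti = 0.95 L/s × 0.55 s × 1000 mL/L = 522.5 mL.
R = (PIP − Pplat)/V̇ = (34.4 − 18.3) / 0.95 = 16.1/0.95 = 16.947 cmH2O·s/L.
C = Vt/(Pplat − PEEP) = 522.5 / (18.3 − 4) = 522.5/14.3 = 36.538 mL/cmH2O.
τ = R × C = 16.947 × 0.03654 L/cmH2O = 0.6192 s.
Fraction remaining at end-expiration = e^(−Te/τ) = e^(−1.25/0.6192) = 0.1328 → 13.28%.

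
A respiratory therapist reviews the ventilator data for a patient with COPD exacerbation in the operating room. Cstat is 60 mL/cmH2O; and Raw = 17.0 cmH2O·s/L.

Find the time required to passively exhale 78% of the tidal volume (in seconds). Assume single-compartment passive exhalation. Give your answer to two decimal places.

τ = R × C = 17.0 × 60 mL/cmH2O = 17.0 × 0.060 L/cmH2O = 1.02 s.
Exhaled fraction f = 1 − e^(−t/τ) → t = −τ·ln(1 − f) = −1.02·ln(0.22) = 1.544 s.

1.54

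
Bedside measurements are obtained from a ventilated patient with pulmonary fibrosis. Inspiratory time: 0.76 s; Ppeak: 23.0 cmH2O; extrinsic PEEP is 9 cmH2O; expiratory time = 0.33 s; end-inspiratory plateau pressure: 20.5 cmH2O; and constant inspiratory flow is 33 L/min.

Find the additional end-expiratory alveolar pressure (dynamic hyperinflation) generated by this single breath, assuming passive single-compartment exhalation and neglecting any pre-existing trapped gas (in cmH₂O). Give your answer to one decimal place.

Flow: 33 L/min ÷ 60 = 0.55 L/s.
Vt = flow × Ti = 0.55 L/s × 0.76 s × 1000 mL/L = 418.0 mL.
R = (PIP − Pplat)/V̇ = (23.0 − 20.5) / 0.55 = 2.5/0.55 = 4.545 cmH2O·s/L.
C = Vt/(Pplat − PEEP) = 418.0 / (20.5 − 9) = 418.0/11.5 = 36.348 mL/cmH2O.
τ = R × C = 4.545 × 0.03635 L/cmH2O = 0.1652 s.
Fraction remaining = e^(−Te/τ) = e^(−0.33/0.1652) = 0.1357; trapped volume = 418.0 × 0.1357 = 56.723 mL.
Additional alveolar pressure from trapping ≈ V_trapped / C = 56.723 / 36.348 = 1.561 cmH2O.

1.6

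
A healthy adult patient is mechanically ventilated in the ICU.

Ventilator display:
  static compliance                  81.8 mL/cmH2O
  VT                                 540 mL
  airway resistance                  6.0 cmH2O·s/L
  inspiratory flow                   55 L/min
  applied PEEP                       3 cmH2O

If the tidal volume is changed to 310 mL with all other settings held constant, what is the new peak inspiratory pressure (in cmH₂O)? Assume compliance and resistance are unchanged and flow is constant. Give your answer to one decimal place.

Flow: 55 L/min ÷ 60 = 0.9167 L/s.
PIP = Vt/C + R·V̇ + PEEP (constant-flow equation of motion).
Only the elastic term changes: ΔPIP = ΔVt / C = (310 − 540) / 81.8 = -2.812 cmH2O.
Original PIP = 540/81.8 + 6.0×0.9167 + 3 = 15.102 cmH2O; new PIP = 15.102 + (-2.812) = 12.29 cmH2O.

12.3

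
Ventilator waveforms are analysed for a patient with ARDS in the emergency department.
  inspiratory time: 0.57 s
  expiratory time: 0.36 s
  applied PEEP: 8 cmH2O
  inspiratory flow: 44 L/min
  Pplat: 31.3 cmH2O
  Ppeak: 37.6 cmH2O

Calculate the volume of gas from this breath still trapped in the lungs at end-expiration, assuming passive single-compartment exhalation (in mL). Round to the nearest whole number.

40

Flow: 44 L/min ÷ 60 = 0.7333 L/s.
Vt = flow × Ti = 0.7333 L/s × 0.57 s × 1000 mL/L = 417.98 mL.
R = (PIP − Pplat)/V̇ = (37.6 − 31.3) / 0.7333 = 6.3/0.7333 = 8.591 cmH2O·s/L.
C = Vt/(Pplat − PEEP) = 417.98 / (31.3 − 8) = 417.98/23.3 = 17.939 mL/cmH2O.
τ = R × C = 8.591 × 0.01794 L/cmH2O = 0.1541 s.
Fraction remaining = e^(−Te/τ) = e^(−0.36/0.1541) = 0.0967.
Trapped volume = 417.98 × 0.0967 = 40.419 mL.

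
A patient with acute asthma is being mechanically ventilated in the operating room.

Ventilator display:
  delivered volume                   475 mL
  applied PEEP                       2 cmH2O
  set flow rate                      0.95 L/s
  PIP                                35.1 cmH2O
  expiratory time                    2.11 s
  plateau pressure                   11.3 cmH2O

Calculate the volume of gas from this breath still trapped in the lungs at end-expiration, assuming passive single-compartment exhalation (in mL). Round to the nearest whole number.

91

R = (PIP − Pplat)/V̇ = (35.1 − 11.3) / 0.95 = 23.8/0.95 = 25.053 cmH2O·s/L.
C = Vt/(Pplat − PEEP) = 475.0 / (11.3 − 2) = 475.0/9.3 = 51.075 mL/cmH2O.
τ = R × C = 25.053 × 0.05108 L/cmH2O = 1.28 s.
Fraction remaining = e^(−Te/τ) = e^(−2.11/1.28) = 0.1924.
Trapped volume = 475.0 × 0.1924 = 91.39 mL.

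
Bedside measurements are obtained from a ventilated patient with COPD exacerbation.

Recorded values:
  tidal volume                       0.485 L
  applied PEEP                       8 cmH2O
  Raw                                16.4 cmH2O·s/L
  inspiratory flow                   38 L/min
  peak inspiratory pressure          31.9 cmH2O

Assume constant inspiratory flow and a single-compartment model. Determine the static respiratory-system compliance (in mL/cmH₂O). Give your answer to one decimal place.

Flow: 38 L/min ÷ 60 = 0.6333 L/s.
Equation of motion (constant flow): PIP = Vt/C + R·V̇ + PEEP.
Vt/C = PIP − R·V̇ − PEEP = 31.9 − 16.4×0.6333 − 8 = 31.9 − 10.386 − 8 = 13.514 cmH2O.
C = Vt / 13.514 = 485 / 13.514 = 35.889 mL/cmH2O.

35.9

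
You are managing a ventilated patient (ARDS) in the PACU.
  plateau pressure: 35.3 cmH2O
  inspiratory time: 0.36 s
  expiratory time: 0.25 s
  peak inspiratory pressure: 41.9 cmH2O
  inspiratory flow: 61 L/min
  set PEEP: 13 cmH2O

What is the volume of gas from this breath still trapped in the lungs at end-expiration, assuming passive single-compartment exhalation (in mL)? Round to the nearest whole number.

35

Flow: 61 L/min ÷ 60 = 1.0167 L/s.
Vt = flow × Ti = 1.0167 L/s × 0.36 s × 1000 mL/L = 366.01 mL.
R = (PIP − Pplat)/V̇ = (41.9 − 35.3) / 1.0167 = 6.6/1.0167 = 6.492 cmH2O·s/L.
C = Vt/(Pplat − PEEP) = 366.01 / (35.3 − 13) = 366.01/22.3 = 16.413 mL/cmH2O.
τ = R × C = 6.492 × 0.01641 L/cmH2O = 0.1065 s.
Fraction remaining = e^(−Te/τ) = e^(−0.25/0.1065) = 0.09562.
Trapped volume = 366.01 × 0.09562 = 34.998 mL.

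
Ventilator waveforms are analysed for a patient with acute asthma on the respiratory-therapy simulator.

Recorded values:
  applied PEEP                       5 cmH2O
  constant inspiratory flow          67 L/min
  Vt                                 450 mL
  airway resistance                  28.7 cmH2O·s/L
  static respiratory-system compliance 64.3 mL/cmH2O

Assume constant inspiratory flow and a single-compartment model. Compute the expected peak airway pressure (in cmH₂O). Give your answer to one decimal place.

Flow: 67 L/min ÷ 60 = 1.1167 L/s.
Equation of motion (constant flow): PIP = Vt/C + R·V̇ + PEEP.
PIP = 450/64.3 + 28.7×1.1167 + 5 = 6.998 + 32.049 + 5 = 44.047 cmH2O.

44.0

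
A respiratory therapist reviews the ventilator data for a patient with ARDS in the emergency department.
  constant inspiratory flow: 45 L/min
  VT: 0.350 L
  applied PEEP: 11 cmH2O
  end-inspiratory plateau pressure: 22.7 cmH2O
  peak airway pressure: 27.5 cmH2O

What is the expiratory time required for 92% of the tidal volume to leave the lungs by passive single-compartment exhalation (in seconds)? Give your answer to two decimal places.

0.48

Flow: 45 L/min ÷ 60 = 0.75 L/s.
R = (PIP − Pplat)/V̇ = (27.5 − 22.7) / 0.75 = 4.8/0.75 = 6.4 cmH2O·s/L.
C = Vt/(Pplat − PEEP) = 350.0 / (22.7 − 11) = 350.0/11.7 = 29.915 mL/cmH2O.
τ = R × C = 6.4 × 0.02992 L/cmH2O = 0.1915 s.
t = −τ·ln(1 − 0.92) = −0.1915·ln(0.08) = 0.4837 s.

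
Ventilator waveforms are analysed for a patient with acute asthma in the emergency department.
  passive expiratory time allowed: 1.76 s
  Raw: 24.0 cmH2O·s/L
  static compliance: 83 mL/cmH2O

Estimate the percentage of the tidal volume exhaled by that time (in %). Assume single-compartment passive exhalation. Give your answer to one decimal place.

τ = R × C = 24.0 × 83 mL/cmH2O = 24.0 × 0.083 L/cmH2O = 1.992 s.
Passive exhalation: V(t)/V₀ = e^(−t/τ) = e^(−1.76/1.992) = 0.4133.
Fraction exhaled = 1 − 0.4133 = 0.5867 → 58.67%.

58.7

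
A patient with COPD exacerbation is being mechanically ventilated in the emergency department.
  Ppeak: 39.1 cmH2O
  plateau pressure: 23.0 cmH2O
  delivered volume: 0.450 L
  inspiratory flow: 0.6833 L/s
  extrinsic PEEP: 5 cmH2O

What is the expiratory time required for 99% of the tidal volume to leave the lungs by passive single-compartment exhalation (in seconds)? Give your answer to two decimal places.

R = (PIP − Pplat)/V̇ = (39.1 − 23.0) / 0.6833 = 16.1/0.6833 = 23.562 cmH2O·s/L.
C = Vt/(Pplat − PEEP) = 450.0 / (23.0 − 5) = 450.0/18.0 = 25.0 mL/cmH2O.
τ = R × C = 23.562 × 0.025 L/cmH2O = 0.5891 s.
t = −τ·ln(1 − 0.99) = −0.5891·ln(0.01) = 2.713 s.

2.71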